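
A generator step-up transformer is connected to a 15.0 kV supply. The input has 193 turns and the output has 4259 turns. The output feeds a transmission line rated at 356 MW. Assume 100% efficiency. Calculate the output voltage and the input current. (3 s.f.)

V_out = V_in × N_out/N_in = 15000 × 4259/193 = 331010 V.
I_out = P/V_out = 3.56×10^8/331010 = 1075.5 A.
I_in = I_out × N_out/N_in = 1075.5 × 4259/193 = 23700 A.

V_out ≈ 331000 V, I_in ≈ 23700 A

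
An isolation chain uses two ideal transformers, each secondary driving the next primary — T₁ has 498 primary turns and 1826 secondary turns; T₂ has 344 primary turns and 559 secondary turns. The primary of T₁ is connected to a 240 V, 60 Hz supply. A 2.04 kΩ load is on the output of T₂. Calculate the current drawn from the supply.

Secondary of T₁: V = 240.00 × 1826/498 = 880.00 V.
Secondary of T₂: V = 880.00 × 559/344 = 1430.0 V.
I_load = 1430.0/2040 = 0.70098 A, so P_out = 1430.0 × 0.70098 = 1002.4 W.
All ideal ⇒ P_in = P_out, so I_supply = 1002.4/240 = 4.18 A.

I_supply ≈ 4.18 A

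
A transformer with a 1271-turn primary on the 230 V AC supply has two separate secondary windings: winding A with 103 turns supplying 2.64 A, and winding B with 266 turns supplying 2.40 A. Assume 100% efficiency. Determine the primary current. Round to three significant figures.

I_p ≈ 0.716 A

V_A = 230 × 103/1271 = 18.639 V; V_B = 230 × 266/1271 = 48.135 V.
P_out = V_A I_A + V_B I_B = 18.639×2.64 + 48.135×2.40 = 49.207 + 115.52 = 164.73 W.
Ideal ⇒ P_in = P_out, so I_p = P_out/V_p = 164.73/230 = 0.716 A.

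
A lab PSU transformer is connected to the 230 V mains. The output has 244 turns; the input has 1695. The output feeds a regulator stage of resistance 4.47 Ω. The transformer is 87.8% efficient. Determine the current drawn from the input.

I_in ≈ 1.21 A

V_out = 230 × 244/1695 = 33.109 V.
I_out = V_out/R = 33.109/4.47 = 7.4070 A.
P_out = V_out I_out = 33.109 × 7.4070 = 245.24 W.
P_in = P_out/η = 245.24/0.878 = 279.31 W.
I_in = P_in/V_in = 279.31/230 = 1.21 A.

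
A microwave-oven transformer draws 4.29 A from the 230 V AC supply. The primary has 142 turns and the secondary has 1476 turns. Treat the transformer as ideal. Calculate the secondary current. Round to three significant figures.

I_s ≈ 0.413 A

I_s/I_p = N_p/N_s, so I_s = 4.29 × 142/1476 = 0.413 A.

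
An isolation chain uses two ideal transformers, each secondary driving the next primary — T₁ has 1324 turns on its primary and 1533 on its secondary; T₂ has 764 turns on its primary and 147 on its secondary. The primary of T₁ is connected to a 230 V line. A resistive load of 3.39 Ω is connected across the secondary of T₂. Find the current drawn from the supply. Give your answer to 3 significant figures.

I_supply ≈ 3.37 A

Secondary of T₁: V = 230.00 × 1533/1324 = 266.31 V.
Secondary of T₂: V = 266.31 × 147/764 = 51.240 V.
I_load = 51.240/3.39 = 15.115 A, so P_out = 51.240 × 15.115 = 774.48 W.
All ideal ⇒ P_in = P_out, so I_supply = 774.48/230 = 3.37 A.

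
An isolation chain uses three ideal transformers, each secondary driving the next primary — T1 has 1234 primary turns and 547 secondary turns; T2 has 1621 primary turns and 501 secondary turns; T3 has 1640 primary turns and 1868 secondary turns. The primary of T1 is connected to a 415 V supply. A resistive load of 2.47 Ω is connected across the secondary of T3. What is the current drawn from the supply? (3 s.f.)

I_supply ≈ 4.09 A

After T1: V = 415.00 × 547/1234 = 183.96 V.
After T2: V = 183.96 × 501/1621 = 56.856 V.
After T3: V = 56.856 × 1868/1640 = 64.760 V.
I_load = 64.760/2.47 = 26.219 A, so P_out = 64.760 × 26.219 = 1697.9 W.
All ideal ⇒ P_in = P_out, so I_supply = 1697.9/415 = 4.09 A.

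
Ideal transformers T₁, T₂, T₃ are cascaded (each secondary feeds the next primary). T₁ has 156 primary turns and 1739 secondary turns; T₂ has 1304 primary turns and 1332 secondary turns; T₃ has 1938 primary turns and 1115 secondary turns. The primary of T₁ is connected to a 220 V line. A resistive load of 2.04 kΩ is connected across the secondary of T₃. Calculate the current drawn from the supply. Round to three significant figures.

Secondary of T₁: V = 220.00 × 1739/156 = 2452.4 V.
Secondary of T₂: V = 2452.4 × 1332/1304 = 2505.1 V.
Secondary of T₃: V = 2505.1 × 1115/1938 = 1441.3 V.
I_load = 1441.3/2040 = 0.70650 A, so P_out = 1441.3 × 0.70650 = 1018.3 W.
All ideal ⇒ P_in = P_out, so I_supply = 1018.3/220 = 4.63 A.

I_supply ≈ 4.63 A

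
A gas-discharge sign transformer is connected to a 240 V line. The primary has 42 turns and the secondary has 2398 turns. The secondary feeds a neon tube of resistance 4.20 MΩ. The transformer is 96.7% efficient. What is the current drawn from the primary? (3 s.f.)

V_s = 240 × 2398/42 = 13703 V.
I_s = V_s/R = 13703/(4.20×10^6) = 0.0032626 A.
P_out = V_s I_s = 13703 × 0.0032626 = 44.707 W.
P_in = P_out/η = 44.707/0.967 = 46.232 W.
I_p = P_in/V_p = 46.232/240 = 0.193 A.

I_p ≈ 0.193 A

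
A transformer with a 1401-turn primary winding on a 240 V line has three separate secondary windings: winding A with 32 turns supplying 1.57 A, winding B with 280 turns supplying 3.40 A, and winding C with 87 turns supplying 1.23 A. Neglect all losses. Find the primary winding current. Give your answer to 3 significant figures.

V_A = 240 × 32/1401 = 5.4818 V; V_B = 240 × 280/1401 = 47.966 V; V_C = 240 × 87/1401 = 14.904 V.
P_out = V_A I_A + V_B I_B + V_C I_C = 5.4818×1.57 + 47.966×3.40 + 14.904×1.23 = 8.6064 + 163.08 + 18.331 = 190.02 W.
Ideal ⇒ P_in = P_out, so I_p = P_out/V_p = 190.02/240 = 0.792 A.

I_p ≈ 0.792 A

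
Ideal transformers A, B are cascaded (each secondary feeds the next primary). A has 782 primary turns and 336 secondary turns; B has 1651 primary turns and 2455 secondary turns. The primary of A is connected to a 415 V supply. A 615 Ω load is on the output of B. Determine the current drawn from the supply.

After A: V = 415.00 × 336/782 = 178.31 V.
After B: V = 178.31 × 2455/1651 = 265.15 V.
I_load = 265.15/615 = 0.43113 A, so P_out = 265.15 × 0.43113 = 114.31 W.
All ideal ⇒ P_in = P_out, so I_supply = 114.31/415 = 0.275 A.

I_supply ≈ 0.275 A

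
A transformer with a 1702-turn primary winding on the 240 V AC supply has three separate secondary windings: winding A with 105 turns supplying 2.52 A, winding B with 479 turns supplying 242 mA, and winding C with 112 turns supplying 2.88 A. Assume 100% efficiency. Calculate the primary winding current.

V_A = 240 × 105/1702 = 14.806 V; V_B = 240 × 479/1702 = 67.544 V; V_C = 240 × 112/1702 = 15.793 V.
P_out = V_A I_A + V_B I_B + V_C I_C = 14.806×2.52 + 67.544×0.242 + 15.793×2.88 = 37.311 + 16.346 + 45.484 = 99.141 W.
Ideal ⇒ P_in = P_out, so I_p = P_out/V_p = 99.141/240 = 0.413 A.

I_p ≈ 0.413 A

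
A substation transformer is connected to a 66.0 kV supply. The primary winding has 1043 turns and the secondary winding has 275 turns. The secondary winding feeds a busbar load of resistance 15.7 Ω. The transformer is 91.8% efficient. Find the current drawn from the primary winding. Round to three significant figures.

V_s = 66000 × 275/1043 = 17402 V.
I_s = V_s/R = 17402/15.7 = 1108.4 A.
P_out = V_s I_s = 17402 × 1108.4 = 1.9288×10^7 W.
P_in = P_out/η = 1.9288×10^7/0.918 = 2.1011×10^7 W.
I_p = P_in/V_p = 2.1011×10^7/66000 = 318 A.

I_p ≈ 318 A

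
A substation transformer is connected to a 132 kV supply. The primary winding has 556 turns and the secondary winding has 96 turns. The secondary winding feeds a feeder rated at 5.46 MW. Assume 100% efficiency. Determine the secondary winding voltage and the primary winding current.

V_s = V_p × N_s/N_p = 132000 × 96/556 = 22791 V.
I_s = P/V_s = 5.46×10^6/22791 = 239.56 A.
I_p = I_s × N_s/N_p = 239.56 × 96/556 = 41.4 A.

V_s ≈ 22800 V, I_p ≈ 41.4 A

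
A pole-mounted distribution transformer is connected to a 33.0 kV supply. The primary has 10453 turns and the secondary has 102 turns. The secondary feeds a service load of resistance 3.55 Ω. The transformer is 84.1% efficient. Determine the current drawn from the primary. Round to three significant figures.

V_s = 33000 × 102/10453 = 322.01 V.
I_s = V_s/R = 322.01/3.55 = 90.708 A.
P_out = V_s I_s = 322.01 × 90.708 = 29209 W.
P_in = P_out/η = 29209/0.841 = 34731 W.
I_p = P_in/V_p = 34731/33000 = 1.05 A.

I_p ≈ 1.05 A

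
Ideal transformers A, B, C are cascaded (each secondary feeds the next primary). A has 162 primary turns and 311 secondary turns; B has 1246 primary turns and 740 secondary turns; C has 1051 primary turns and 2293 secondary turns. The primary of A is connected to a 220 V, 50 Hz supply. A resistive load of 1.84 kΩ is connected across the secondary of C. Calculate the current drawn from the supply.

I_supply ≈ 0.740 A

After A: V = 220.00 × 311/162 = 422.35 V.
After B: V = 422.35 × 740/1246 = 250.83 V.
After C: V = 250.83 × 2293/1051 = 547.25 V.
I_load = 547.25/1840 = 0.29742 A, so P_out = 547.25 × 0.29742 = 162.76 W.
All ideal ⇒ P_in = P_out, so I_supply = 162.76/220 = 0.740 A.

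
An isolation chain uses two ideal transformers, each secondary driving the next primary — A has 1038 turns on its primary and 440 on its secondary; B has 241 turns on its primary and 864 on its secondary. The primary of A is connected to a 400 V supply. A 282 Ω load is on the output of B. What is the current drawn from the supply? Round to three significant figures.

I_supply ≈ 3.28 A

After A: V = 400.00 × 440/1038 = 169.56 V.
After B: V = 169.56 × 864/241 = 607.87 V.
I_load = 607.87/282 = 2.1556 A, so P_out = 607.87 × 2.1556 = 1310.3 W.
All ideal ⇒ P_in = P_out, so I_supply = 1310.3/400 = 3.28 A.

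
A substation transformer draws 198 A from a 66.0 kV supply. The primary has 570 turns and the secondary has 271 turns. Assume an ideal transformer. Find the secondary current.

I_s/I_p = N_p/N_s, so I_s = 198 × 570/271 = 416 A.

I_s ≈ 416 A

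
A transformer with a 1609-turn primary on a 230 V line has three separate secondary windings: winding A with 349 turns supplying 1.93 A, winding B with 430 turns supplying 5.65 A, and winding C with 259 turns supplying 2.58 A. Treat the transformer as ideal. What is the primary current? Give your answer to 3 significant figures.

I_p ≈ 2.34 A

V_A = 230 × 349/1609 = 49.888 V; V_B = 230 × 430/1609 = 61.467 V; V_C = 230 × 259/1609 = 37.023 V.
P_out = V_A I_A + V_B I_B + V_C I_C = 49.888×1.93 + 61.467×5.65 + 37.023×2.58 = 96.284 + 347.29 + 95.519 = 539.09 W.
Ideal ⇒ P_in = P_out, so I_p = P_out/V_p = 539.09/230 = 2.34 A.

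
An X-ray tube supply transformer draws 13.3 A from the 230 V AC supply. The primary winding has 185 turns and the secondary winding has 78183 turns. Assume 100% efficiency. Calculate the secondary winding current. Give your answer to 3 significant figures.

I_s/I_p = N_p/N_s, so I_s = 13.3 × 185/78183 = 0.0315 A.

I_s ≈ 0.0315 A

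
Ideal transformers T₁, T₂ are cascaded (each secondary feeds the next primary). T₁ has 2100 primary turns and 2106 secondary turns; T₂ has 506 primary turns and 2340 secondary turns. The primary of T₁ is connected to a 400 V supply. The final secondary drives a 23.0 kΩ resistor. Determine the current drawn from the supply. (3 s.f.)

I_supply ≈ 0.374 A

Secondary of T₁: V = 400.00 × 2106/2100 = 401.14 V.
Secondary of T₂: V = 401.14 × 2340/506 = 1855.1 V.
I_load = 1855.1/23000 = 0.080656 A, so P_out = 1855.1 × 0.080656 = 149.62 W.
All ideal ⇒ P_in = P_out, so I_supply = 149.62/400 = 0.374 A.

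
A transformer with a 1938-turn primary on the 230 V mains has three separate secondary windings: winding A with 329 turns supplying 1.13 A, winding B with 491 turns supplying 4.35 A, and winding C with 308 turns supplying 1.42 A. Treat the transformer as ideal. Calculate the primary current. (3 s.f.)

V_A = 230 × 329/1938 = 39.045 V; V_B = 230 × 491/1938 = 58.271 V; V_C = 230 × 308/1938 = 36.553 V.
P_out = V_A I_A + V_B I_B + V_C I_C = 39.045×1.13 + 58.271×4.35 + 36.553×1.42 = 44.121 + 253.48 + 51.905 = 349.51 W.
Ideal ⇒ P_in = P_out, so I_p = P_out/V_p = 349.51/230 = 1.52 A.

I_p ≈ 1.52 A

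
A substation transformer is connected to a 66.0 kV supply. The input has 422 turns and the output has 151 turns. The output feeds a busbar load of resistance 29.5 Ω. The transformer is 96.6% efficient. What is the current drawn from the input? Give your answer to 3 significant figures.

V_out = 66000 × 151/422 = 23616 V.
I_out = V_out/R = 23616/29.5 = 800.55 A.
P_out = V_out I_out = 23616 × 800.55 = 1.8906×10^7 W.
P_in = P_out/η = 1.8906×10^7/0.966 = 1.9571×10^7 W.
I_in = P_in/V_in = 1.9571×10^7/66000 = 297 A.

I_in ≈ 297 A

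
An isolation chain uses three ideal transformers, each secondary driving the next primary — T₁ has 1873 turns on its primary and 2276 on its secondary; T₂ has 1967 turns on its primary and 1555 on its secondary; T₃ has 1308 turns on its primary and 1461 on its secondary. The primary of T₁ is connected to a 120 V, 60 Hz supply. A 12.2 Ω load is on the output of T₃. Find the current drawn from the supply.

After T₁: V = 120.00 × 2276/1873 = 145.82 V.
After T₂: V = 145.82 × 1555/1967 = 115.28 V.
After T₃: V = 115.28 × 1461/1308 = 128.76 V.
I_load = 128.76/12.2 = 10.554 A, so P_out = 128.76 × 10.554 = 1359.0 W.
All ideal ⇒ P_in = P_out, so I_supply = 1359.0/120 = 11.3 A.

I_supply ≈ 11.3 A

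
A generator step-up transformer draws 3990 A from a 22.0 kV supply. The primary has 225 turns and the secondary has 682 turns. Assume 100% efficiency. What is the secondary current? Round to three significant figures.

I_s/I_p = N_p/N_s, so I_s = 3990 × 225/682 = 1320 A.

I_s ≈ 1320 A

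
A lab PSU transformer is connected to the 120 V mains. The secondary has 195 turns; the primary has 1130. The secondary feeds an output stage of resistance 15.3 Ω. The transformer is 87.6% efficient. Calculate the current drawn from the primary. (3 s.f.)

V_s = 120 × 195/1130 = 20.708 V.
I_s = V_s/R = 20.708/15.3 = 1.3535 A.
P_out = V_s I_s = 20.708 × 1.3535 = 28.027 W.
P_in = P_out/η = 28.027/0.876 = 31.995 W.
I_p = P_in/V_p = 31.995/120 = 0.267 A.

I_p ≈ 0.267 A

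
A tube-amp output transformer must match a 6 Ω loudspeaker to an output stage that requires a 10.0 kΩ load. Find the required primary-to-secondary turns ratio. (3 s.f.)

N_p/N_s ≈ 40.8

Z_p/Z_s = (N_p/N_s)², so N_p/N_s = √(10000/6) = √1670 = 40.8.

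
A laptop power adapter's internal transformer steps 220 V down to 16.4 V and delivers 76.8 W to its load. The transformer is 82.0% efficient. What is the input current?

P_in = P_out/η = 76.8/0.820 = 93.659 W.
I_in = P_in/V_in = 93.659/220 = 0.426 A.

I_in ≈ 0.426 A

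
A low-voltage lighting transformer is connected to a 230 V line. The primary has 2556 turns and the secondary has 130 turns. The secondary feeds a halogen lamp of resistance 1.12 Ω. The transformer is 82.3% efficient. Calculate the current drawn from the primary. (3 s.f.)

I_p ≈ 0.645 A

V_s = 230 × 130/2556 = 11.698 V.
I_s = V_s/R = 11.698/1.12 = 10.445 A.
P_out = V_s I_s = 11.698 × 10.445 = 122.18 W.
P_in = P_out/η = 122.18/0.823 = 148.46 W.
I_p = P_in/V_p = 148.46/230 = 0.645 A.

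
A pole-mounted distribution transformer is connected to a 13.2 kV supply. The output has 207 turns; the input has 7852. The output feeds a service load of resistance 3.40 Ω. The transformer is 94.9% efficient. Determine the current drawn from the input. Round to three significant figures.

I_in ≈ 2.84 A

V_out = 13200 × 207/7852 = 347.99 V.
I_out = V_out/R = 347.99/3.40 = 102.35 A.
P_out = V_out I_out = 347.99 × 102.35 = 35616 W.
P_in = P_out/η = 35616/0.949 = 37530 W.
I_in = P_in/V_in = 37530/13200 = 2.84 A.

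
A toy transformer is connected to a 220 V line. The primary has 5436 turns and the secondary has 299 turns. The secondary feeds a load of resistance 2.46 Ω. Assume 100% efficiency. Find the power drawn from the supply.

P ≈ 59.5 W

V_s = V_p × N_s/N_p = 220 × 299/5436 = 12.101 V.
I_s = V_s/R = 12.101/2.46 = 4.9190 A.
I_p = I_s × N_s/N_p = 4.9190 × 299/5436 = 0.27056 A.
P = V_p I_p = 220 × 0.27056 = 59.5 W.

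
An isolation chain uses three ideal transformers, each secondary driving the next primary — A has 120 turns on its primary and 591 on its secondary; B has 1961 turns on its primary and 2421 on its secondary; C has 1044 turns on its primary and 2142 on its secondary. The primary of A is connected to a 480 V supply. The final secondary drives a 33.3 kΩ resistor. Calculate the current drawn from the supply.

I_supply ≈ 2.24 A

After A: V = 480.00 × 591/120 = 2364.0 V.
After B: V = 2364.0 × 2421/1961 = 2918.5 V.
After C: V = 2918.5 × 2142/1044 = 5988.0 V.
I_load = 5988.0/33300 = 0.17982 A, so P_out = 5988.0 × 0.17982 = 1076.8 W.
All ideal ⇒ P_in = P_out, so I_supply = 1076.8/480 = 2.24 A.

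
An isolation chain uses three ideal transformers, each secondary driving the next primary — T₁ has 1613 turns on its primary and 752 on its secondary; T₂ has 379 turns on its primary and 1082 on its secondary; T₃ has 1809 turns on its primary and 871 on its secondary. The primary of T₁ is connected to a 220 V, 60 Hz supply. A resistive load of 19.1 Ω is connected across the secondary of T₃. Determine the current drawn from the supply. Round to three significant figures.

Secondary of T₁: V = 220.00 × 752/1613 = 102.57 V.
Secondary of T₂: V = 102.57 × 1082/379 = 292.82 V.
Secondary of T₃: V = 292.82 × 871/1809 = 140.99 V.
I_load = 140.99/19.1 = 7.3814 A, so P_out = 140.99 × 7.3814 = 1040.7 W.
All ideal ⇒ P_in = P_out, so I_supply = 1040.7/220 = 4.73 A.

I_supply ≈ 4.73 A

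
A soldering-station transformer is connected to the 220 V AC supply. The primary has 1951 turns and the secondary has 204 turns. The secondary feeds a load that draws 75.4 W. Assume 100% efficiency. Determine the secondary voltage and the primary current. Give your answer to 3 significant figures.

V_s = V_p × N_s/N_p = 220 × 204/1951 = 23.004 V.
I_s = P/V_s = 75.4/23.004 = 3.2777 A.
I_p = I_s × N_s/N_p = 3.2777 × 204/1951 = 0.343 A.

V_s ≈ 23.0 V, I_p ≈ 0.343 A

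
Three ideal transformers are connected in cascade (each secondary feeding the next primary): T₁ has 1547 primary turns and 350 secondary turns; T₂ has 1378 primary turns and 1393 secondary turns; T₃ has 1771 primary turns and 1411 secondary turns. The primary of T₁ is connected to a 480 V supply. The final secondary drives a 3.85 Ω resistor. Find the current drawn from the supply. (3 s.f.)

I_supply ≈ 4.14 A

After T₁: V = 480.00 × 350/1547 = 108.60 V.
After T₂: V = 108.60 × 1393/1378 = 109.78 V.
After T₃: V = 109.78 × 1411/1771 = 87.464 V.
I_load = 87.464/3.85 = 22.718 A, so P_out = 87.464 × 22.718 = 1987.0 W.
All ideal ⇒ P_in = P_out, so I_supply = 1987.0/480 = 4.14 A.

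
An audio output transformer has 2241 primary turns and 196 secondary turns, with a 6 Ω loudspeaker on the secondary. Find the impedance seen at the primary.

Z_p ≈ 784 Ω

Z_p = (N_p/N_s)² × Z_s = (2241/196)² × 6 = 784 Ω.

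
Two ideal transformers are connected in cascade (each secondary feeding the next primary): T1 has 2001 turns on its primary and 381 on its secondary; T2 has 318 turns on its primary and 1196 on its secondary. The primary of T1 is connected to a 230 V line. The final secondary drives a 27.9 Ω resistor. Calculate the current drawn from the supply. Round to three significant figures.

I_supply ≈ 4.23 A

Secondary of T1: V = 230.00 × 381/2001 = 43.793 V.
Secondary of T2: V = 43.793 × 1196/318 = 164.71 V.
I_load = 164.71/27.9 = 5.9034 A, so P_out = 164.71 × 5.9034 = 972.33 W.
All ideal ⇒ P_in = P_out, so I_supply = 972.33/230 = 4.23 A.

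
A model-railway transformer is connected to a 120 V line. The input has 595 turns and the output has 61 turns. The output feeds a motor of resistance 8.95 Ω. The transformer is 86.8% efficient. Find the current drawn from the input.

I_in ≈ 0.162 A

V_out = 120 × 61/595 = 12.303 V.
I_out = V_out/R = 12.303/8.95 = 1.3746 A.
P_out = V_out I_out = 12.303 × 1.3746 = 16.911 W.
P_in = P_out/η = 16.911/0.868 = 19.483 W.
I_in = P_in/V_in = 19.483/120 = 0.162 A.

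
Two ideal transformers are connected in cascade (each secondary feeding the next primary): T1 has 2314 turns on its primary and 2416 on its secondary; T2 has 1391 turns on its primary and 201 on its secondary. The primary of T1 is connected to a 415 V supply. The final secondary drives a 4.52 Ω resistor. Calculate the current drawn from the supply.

I_supply ≈ 2.09 A

After T1: V = 415.00 × 2416/2314 = 433.29 V.
After T2: V = 433.29 × 201/1391 = 62.611 V.
I_load = 62.611/4.52 = 13.852 A, so P_out = 62.611 × 13.852 = 867.29 W.
All ideal ⇒ P_in = P_out, so I_supply = 867.29/415 = 2.09 A.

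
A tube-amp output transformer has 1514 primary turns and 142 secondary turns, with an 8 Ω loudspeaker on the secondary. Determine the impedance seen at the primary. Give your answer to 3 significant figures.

Z_p ≈ 909 Ω

Z_p = (N_p/N_s)² × Z_s = (1514/142)² × 8 = 909 Ω.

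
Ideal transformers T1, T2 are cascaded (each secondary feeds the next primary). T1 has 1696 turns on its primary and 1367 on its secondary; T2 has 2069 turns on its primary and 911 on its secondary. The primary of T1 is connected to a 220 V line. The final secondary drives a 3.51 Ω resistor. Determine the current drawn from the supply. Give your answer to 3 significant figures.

Secondary of T1: V = 220.00 × 1367/1696 = 177.32 V.
Secondary of T2: V = 177.32 × 911/2069 = 78.077 V.
I_load = 78.077/3.51 = 22.244 A, so P_out = 78.077 × 22.244 = 1736.8 W.
All ideal ⇒ P_in = P_out, so I_supply = 1736.8/220 = 7.89 A.

I_supply ≈ 7.89 A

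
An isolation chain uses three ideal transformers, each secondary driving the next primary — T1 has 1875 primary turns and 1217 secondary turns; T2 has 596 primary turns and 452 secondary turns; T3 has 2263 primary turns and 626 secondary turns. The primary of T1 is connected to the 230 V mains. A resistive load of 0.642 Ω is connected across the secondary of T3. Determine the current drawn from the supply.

I_supply ≈ 6.64 A

Secondary of T1: V = 230.00 × 1217/1875 = 149.29 V.
Secondary of T2: V = 149.29 × 452/596 = 113.22 V.
Secondary of T3: V = 113.22 × 626/2263 = 31.318 V.
I_load = 31.318/0.642 = 48.783 A, so P_out = 31.318 × 48.783 = 1527.8 W.
All ideal ⇒ P_in = P_out, so I_supply = 1527.8/230 = 6.64 A.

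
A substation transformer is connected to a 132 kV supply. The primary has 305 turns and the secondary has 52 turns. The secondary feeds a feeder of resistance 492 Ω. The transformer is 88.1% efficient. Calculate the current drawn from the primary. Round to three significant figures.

V_s = 132000 × 52/305 = 22505 V.
I_s = V_s/R = 22505/492 = 45.742 A.
P_out = V_s I_s = 22505 × 45.742 = 1.0294×10^6 W.
P_in = P_out/η = 1.0294×10^6/0.881 = 1.1685×10^6 W.
I_p = P_in/V_p = 1.1685×10^6/132000 = 8.85 A.

I_p ≈ 8.85 A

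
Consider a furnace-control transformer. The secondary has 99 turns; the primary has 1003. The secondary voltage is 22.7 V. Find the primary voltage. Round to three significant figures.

V_p/V_s = N_p/N_s, so V_p = 22.7 × 1003/99 = 230 V.

V_p ≈ 230 V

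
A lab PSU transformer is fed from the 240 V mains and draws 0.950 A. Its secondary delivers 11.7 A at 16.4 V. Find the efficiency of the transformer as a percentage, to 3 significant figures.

P_in = 240 × 0.950 = 228.000 W.
P_out = 16.4 × 11.7 = 191.880 W.
η = P_out/P_in = 191.880/228.000 = 0.842.

η ≈ 84.2%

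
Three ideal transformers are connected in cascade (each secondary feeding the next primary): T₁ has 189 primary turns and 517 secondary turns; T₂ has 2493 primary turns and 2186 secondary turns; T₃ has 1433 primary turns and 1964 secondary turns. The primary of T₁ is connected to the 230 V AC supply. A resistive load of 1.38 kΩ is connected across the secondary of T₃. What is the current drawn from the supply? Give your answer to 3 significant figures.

I_supply ≈ 1.80 A

After T₁: V = 230.00 × 517/189 = 629.15 V.
After T₂: V = 629.15 × 2186/2493 = 551.68 V.
After T₃: V = 551.68 × 1964/1433 = 756.10 V.
I_load = 756.10/1380 = 0.54790 A, so P_out = 756.10 × 0.54790 = 414.27 W.
All ideal ⇒ P_in = P_out, so I_supply = 414.27/230 = 1.80 A.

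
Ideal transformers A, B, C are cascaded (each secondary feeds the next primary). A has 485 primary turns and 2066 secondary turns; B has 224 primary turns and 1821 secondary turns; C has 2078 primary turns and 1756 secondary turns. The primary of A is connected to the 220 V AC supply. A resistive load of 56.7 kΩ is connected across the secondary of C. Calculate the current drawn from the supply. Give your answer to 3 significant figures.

I_supply ≈ 3.32 A

After A: V = 220.00 × 2066/485 = 937.15 V.
After B: V = 937.15 × 1821/224 = 7618.6 V.
After C: V = 7618.6 × 1756/2078 = 6438.0 V.
I_load = 6438.0/56700 = 0.11355 A, so P_out = 6438.0 × 0.11355 = 731.01 W.
All ideal ⇒ P_in = P_out, so I_supply = 731.01/220 = 3.32 A.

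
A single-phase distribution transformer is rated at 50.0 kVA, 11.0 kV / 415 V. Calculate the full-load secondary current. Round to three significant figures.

I_s ≈ 120 A

I_s = S/V_s = 50000/415 = 120 A.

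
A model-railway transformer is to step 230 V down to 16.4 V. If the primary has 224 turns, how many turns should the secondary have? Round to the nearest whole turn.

N_s/N_p = V_s/V_p, so N_s = 224 × 16.4/230 = 16.0 ≈ 16 turns.

N_s = 16 turns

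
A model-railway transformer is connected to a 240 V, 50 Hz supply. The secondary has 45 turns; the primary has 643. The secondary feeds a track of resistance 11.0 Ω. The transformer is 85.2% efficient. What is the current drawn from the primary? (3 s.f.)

I_p ≈ 0.125 A

V_s = 240 × 45/643 = 16.796 V.
I_s = V_s/R = 16.796/11.0 = 1.5269 A.
P_out = V_s I_s = 16.796 × 1.5269 = 25.647 W.
P_in = P_out/η = 25.647/0.852 = 30.102 W.
I_p = P_in/V_p = 30.102/240 = 0.125 A.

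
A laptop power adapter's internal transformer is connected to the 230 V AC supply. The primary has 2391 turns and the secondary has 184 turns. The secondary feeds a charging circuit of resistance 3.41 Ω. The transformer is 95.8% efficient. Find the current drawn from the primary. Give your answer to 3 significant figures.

I_p ≈ 0.417 A

V_s = 230 × 184/2391 = 17.700 V.
I_s = V_s/R = 17.700/3.41 = 5.1905 A.
P_out = V_s I_s = 17.700 × 5.1905 = 91.871 W.
P_in = P_out/η = 91.871/0.958 = 95.899 W.
I_p = P_in/V_p = 95.899/230 = 0.417 A.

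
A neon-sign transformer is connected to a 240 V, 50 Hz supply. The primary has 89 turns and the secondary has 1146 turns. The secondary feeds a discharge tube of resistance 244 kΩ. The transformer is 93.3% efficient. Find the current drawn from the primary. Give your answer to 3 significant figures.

I_p ≈ 0.175 A

V_s = 240 × 1146/89 = 3090.3 V.
I_s = V_s/R = 3090.3/244000 = 0.012665 A.
P_out = V_s I_s = 3090.3 × 0.012665 = 39.140 W.
P_in = P_out/η = 39.140/0.933 = 41.951 W.
I_p = P_in/V_p = 41.951/240 = 0.175 A.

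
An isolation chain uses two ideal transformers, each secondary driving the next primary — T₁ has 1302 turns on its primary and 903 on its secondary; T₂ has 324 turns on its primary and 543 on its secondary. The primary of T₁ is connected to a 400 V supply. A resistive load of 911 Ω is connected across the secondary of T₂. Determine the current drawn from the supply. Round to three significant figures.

After T₁: V = 400.00 × 903/1302 = 277.42 V.
After T₂: V = 277.42 × 543/324 = 464.93 V.
I_load = 464.93/911 = 0.51036 A, so P_out = 464.93 × 0.51036 = 237.28 W.
All ideal ⇒ P_in = P_out, so I_supply = 237.28/400 = 0.593 A.

I_supply ≈ 0.593 A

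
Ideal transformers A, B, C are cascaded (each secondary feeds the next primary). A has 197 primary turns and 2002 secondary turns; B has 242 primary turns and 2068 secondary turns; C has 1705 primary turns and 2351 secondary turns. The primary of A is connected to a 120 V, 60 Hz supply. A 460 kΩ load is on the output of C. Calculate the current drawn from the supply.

Secondary of A: V = 120.00 × 2002/197 = 1219.5 V.
Secondary of B: V = 1219.5 × 2068/242 = 10421 V.
Secondary of C: V = 10421 × 2351/1705 = 14370 V.
I_load = 14370/460000 = 0.031238 A, so P_out = 14370 × 0.031238 = 448.88 W.
All ideal ⇒ P_in = P_out, so I_supply = 448.88/120 = 3.74 A.

I_supply ≈ 3.74 A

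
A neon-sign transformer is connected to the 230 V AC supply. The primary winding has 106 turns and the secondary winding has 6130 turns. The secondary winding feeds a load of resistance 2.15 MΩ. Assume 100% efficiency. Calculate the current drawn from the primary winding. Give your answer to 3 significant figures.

V_s = V_p × N_s/N_p = 230 × 6130/106 = 13301 V.
I_s = V_s/R = 13301/(2.15×10^6) = 0.0061865 A.
For an ideal transformer I_p N_p = I_s N_s, so I_p = 0.0061865 × 6130/106 = 0.358 A.

I_p ≈ 0.358 A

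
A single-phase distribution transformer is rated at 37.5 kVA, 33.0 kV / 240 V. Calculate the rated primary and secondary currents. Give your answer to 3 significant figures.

I_p ≈ 1.14 A, I_s ≈ 156 A

I_p = S/V_p = 37500/33000 = 1.14 A.
I_s = S/V_s = 37500/240 = 156 A.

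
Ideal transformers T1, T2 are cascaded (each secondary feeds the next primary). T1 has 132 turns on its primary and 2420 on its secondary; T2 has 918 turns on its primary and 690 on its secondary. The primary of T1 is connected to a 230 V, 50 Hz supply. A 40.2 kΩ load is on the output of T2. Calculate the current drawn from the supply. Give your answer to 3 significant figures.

After T1: V = 230.00 × 2420/132 = 4216.7 V.
After T2: V = 4216.7 × 690/918 = 3169.4 V.
I_load = 3169.4/40200 = 0.078841 A, so P_out = 3169.4 × 0.078841 = 249.88 W.
All ideal ⇒ P_in = P_out, so I_supply = 249.88/230 = 1.09 A.

I_supply ≈ 1.09 A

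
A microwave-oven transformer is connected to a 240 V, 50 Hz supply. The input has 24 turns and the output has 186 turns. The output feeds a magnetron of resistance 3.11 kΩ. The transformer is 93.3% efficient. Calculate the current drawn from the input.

I_in ≈ 4.97 A

V_out = 240 × 186/24 = 1860.0 V.
I_out = V_out/R = 1860.0/3110 = 0.59807 A.
P_out = V_out I_out = 1860.0 × 0.59807 = 1112.4 W.
P_in = P_out/η = 1112.4/0.933 = 1192.3 W.
I_in = P_in/V_in = 1192.3/240 = 4.97 A.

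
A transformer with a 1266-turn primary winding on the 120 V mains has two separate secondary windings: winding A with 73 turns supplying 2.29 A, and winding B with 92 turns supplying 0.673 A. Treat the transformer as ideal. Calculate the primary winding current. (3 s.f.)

V_A = 120 × 73/1266 = 6.9194 V; V_B = 120 × 92/1266 = 8.7204 V.
P_out = V_A I_A + V_B I_B = 6.9194×2.29 + 8.7204×0.673 = 15.845 + 5.8688 = 21.714 W.
Ideal ⇒ P_in = P_out, so I_p = P_out/V_p = 21.714/120 = 0.181 A.

I_p ≈ 0.181 A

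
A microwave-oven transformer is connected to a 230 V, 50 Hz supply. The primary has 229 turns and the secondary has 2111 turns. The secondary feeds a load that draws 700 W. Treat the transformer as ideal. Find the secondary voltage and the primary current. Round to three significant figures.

V_s ≈ 2120 V, I_p ≈ 3.04 A

V_s = V_p × N_s/N_p = 230 × 2111/229 = 2120.2 V.
I_s = P/V_s = 700/2120.2 = 0.33015 A.
I_p = I_s × N_s/N_p = 0.33015 × 2111/229 = 3.04 A.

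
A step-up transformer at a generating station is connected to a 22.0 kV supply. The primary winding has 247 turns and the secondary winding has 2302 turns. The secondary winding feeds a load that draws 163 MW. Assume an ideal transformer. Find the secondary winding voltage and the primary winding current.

V_s = V_p × N_s/N_p = 22000 × 2302/247 = 205040 V.
I_s = P/V_s = 1.63×10^8/205040 = 794.98 A.
I_p = I_s × N_s/N_p = 794.98 × 2302/247 = 7410 A.

V_s ≈ 205000 V, I_p ≈ 7410 A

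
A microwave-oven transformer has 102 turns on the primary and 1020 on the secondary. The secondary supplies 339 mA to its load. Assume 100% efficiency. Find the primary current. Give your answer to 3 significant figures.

I_p ≈ 3.39 A

For an ideal transformer I_p/I_s = N_s/N_p, so I_p = 0.339 × 1020/102 = 3.39 A.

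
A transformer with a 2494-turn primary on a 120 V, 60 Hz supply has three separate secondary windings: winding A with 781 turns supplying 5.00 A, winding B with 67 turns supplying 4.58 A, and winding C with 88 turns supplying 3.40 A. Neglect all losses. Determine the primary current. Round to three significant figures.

V_A = 120 × 781/2494 = 37.578 V; V_B = 120 × 67/2494 = 3.2237 V; V_C = 120 × 88/2494 = 4.2342 V.
P_out = V_A I_A + V_B I_B + V_C I_C = 37.578×5.00 + 3.2237×4.58 + 4.2342×3.40 = 187.89 + 14.765 + 14.396 = 217.05 W.
Ideal ⇒ P_in = P_out, so I_p = P_out/V_p = 217.05/120 = 1.81 A.

I_p ≈ 1.81 A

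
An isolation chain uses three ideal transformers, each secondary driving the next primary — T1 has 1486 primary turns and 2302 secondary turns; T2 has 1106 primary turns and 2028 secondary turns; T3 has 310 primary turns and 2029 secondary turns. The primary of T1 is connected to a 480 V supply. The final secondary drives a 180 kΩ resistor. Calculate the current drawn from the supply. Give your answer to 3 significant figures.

After T1: V = 480.00 × 2302/1486 = 743.58 V.
After T2: V = 743.58 × 2028/1106 = 1363.5 V.
After T3: V = 1363.5 × 2029/310 = 8924.0 V.
I_load = 8924.0/180000 = 0.049578 A, so P_out = 8924.0 × 0.049578 = 442.43 W.
All ideal ⇒ P_in = P_out, so I_supply = 442.43/480 = 0.922 A.

I_supply ≈ 0.922 A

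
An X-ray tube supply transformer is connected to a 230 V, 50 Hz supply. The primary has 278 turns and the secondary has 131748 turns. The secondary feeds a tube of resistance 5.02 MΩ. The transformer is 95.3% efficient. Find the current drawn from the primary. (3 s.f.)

V_s = 230 × 131748/278 = 109000 V.
I_s = V_s/R = 109000/(5.02×10^6) = 0.021713 A.
P_out = V_s I_s = 109000 × 0.021713 = 2366.7 W.
P_in = P_out/η = 2366.7/0.953 = 2483.5 W.
I_p = P_in/V_p = 2483.5/230 = 10.8 A.

I_p ≈ 10.8 A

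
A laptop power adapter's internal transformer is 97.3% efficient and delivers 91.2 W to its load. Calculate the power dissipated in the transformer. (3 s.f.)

P_loss ≈ 2.53 W

P_in = P_out/η = 91.2/0.973 = 93.7307 W.
P_loss = P_in − P_out = 93.7307 − 91.2 = 2.53 W.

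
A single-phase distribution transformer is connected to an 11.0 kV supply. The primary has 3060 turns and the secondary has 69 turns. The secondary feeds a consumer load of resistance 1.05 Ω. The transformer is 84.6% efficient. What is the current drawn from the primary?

V_s = 11000 × 69/3060 = 248.04 V.
I_s = V_s/R = 248.04/1.05 = 236.23 A.
P_out = V_s I_s = 248.04 × 236.23 = 58594 W.
P_in = P_out/η = 58594/0.846 = 69260 W.
I_p = P_in/V_p = 69260/11000 = 6.30 A.

I_p ≈ 6.30 A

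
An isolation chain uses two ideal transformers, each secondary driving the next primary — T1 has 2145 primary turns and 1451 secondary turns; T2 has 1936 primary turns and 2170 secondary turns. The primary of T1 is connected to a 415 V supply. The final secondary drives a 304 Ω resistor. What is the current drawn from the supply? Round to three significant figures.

I_supply ≈ 0.785 A

Secondary of T1: V = 415.00 × 1451/2145 = 280.73 V.
Secondary of T2: V = 280.73 × 2170/1936 = 314.66 V.
I_load = 314.66/304 = 1.0351 A, so P_out = 314.66 × 1.0351 = 325.70 W.
All ideal ⇒ P_in = P_out, so I_supply = 325.70/415 = 0.785 A.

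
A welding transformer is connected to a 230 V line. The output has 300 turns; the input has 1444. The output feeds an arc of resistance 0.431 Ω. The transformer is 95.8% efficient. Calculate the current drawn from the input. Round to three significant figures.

I_in ≈ 24.0 A

V_out = 230 × 300/1444 = 47.784 V.
I_out = V_out/R = 47.784/0.431 = 110.87 A.
P_out = V_out I_out = 47.784 × 110.87 = 5297.7 W.
P_in = P_out/η = 5297.7/0.958 = 5529.9 W.
I_in = P_in/V_in = 5529.9/230 = 24.0 A.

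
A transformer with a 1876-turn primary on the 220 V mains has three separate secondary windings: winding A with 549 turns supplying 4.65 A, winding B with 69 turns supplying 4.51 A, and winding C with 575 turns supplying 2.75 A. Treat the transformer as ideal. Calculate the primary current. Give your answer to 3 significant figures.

V_A = 220 × 549/1876 = 64.382 V; V_B = 220 × 69/1876 = 8.0917 V; V_C = 220 × 575/1876 = 67.431 V.
P_out = V_A I_A + V_B I_B + V_C I_C = 64.382×4.65 + 8.0917×4.51 + 67.431×2.75 = 299.37 + 36.493 + 185.43 = 521.30 W.
Ideal ⇒ P_in = P_out, so I_p = P_out/V_p = 521.30/220 = 2.37 A.

I_p ≈ 2.37 A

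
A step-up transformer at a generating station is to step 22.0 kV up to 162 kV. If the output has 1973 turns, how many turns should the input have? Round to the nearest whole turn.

N_in = 268 turns

N_in/N_out = V_in/V_out, so N_in = 1973 × 22000/162000 = 267.9 ≈ 268 turns.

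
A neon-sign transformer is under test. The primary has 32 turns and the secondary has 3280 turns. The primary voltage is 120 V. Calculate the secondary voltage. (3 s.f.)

V_s/V_p = N_s/N_p, so V_s = 120 × 3280/32 = 12300 V.

V_s ≈ 12300 V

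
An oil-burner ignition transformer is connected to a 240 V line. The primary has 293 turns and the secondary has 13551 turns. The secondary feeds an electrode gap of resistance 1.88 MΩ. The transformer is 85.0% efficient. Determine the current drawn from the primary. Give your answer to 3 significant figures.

I_p ≈ 0.321 A

V_s = 240 × 13551/293 = 11100 V.
I_s = V_s/R = 11100/(1.88×10^6) = 0.0059041 A.
P_out = V_s I_s = 11100 × 0.0059041 = 65.535 W.
P_in = P_out/η = 65.535/0.850 = 77.100 W.
I_p = P_in/V_p = 77.100/240 = 0.321 A.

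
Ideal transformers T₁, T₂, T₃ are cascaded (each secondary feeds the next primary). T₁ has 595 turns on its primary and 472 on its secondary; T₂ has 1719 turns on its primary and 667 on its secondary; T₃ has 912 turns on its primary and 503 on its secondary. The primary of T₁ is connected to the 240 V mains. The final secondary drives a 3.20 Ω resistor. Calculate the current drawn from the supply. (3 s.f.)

Secondary of T₁: V = 240.00 × 472/595 = 190.39 V.
Secondary of T₂: V = 190.39 × 667/1719 = 73.873 V.
Secondary of T₃: V = 73.873 × 503/912 = 40.744 V.
I_load = 40.744/3.20 = 12.732 A, so P_out = 40.744 × 12.732 = 518.76 W.
All ideal ⇒ P_in = P_out, so I_supply = 518.76/240 = 2.16 A.

I_supply ≈ 2.16 A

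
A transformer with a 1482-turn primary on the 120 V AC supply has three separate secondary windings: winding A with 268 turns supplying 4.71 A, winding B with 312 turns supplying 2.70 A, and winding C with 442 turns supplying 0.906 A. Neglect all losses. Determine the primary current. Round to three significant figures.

V_A = 120 × 268/1482 = 21.700 V; V_B = 120 × 312/1482 = 25.263 V; V_C = 120 × 442/1482 = 35.789 V.
P_out = V_A I_A + V_B I_B + V_C I_C = 21.700×4.71 + 25.263×2.70 + 35.789×0.906 = 102.21 + 68.211 + 32.425 = 202.84 W.
Ideal ⇒ P_in = P_out, so I_p = P_out/V_p = 202.84/120 = 1.69 A.

I_p ≈ 1.69 A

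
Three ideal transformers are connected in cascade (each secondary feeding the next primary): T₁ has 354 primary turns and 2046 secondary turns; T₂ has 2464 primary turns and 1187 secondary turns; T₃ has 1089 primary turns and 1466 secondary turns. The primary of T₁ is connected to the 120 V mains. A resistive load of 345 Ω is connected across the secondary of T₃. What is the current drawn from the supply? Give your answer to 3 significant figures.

I_supply ≈ 4.89 A

Secondary of T₁: V = 120.00 × 2046/354 = 693.56 V.
Secondary of T₂: V = 693.56 × 1187/2464 = 334.11 V.
Secondary of T₃: V = 334.11 × 1466/1089 = 449.78 V.
I_load = 449.78/345 = 1.3037 A, so P_out = 449.78 × 1.3037 = 586.38 W.
All ideal ⇒ P_in = P_out, so I_supply = 586.38/120 = 4.89 A.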